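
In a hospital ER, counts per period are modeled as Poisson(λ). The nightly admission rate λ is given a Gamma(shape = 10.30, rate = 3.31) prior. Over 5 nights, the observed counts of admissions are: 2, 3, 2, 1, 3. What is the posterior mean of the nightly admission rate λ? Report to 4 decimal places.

With a Gamma(shape α, rate β) prior, the Poisson likelihood is conjugate: the posterior is Gamma(α + ΣXᵢ, β + n).
Sum of counts S = 11 over n = 5 nights.
Posterior: Gamma(α+S, β+n) = Gamma(10.30+11, 3.31+5) = Gamma(21.30, 8.31).
Posterior mean = α/β = 21.30/8.31 = 2.5632.

2.5632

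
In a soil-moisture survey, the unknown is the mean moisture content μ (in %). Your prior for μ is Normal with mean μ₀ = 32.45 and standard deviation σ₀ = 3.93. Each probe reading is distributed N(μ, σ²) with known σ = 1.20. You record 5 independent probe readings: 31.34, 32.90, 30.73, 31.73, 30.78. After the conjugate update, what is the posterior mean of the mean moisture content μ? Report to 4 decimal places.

31.5135

For Normal data with known variance σ², a Normal(μ₀, σ₀²) prior on μ is conjugate. Posterior precision = 1/σ₀² + n/σ²; posterior mean is the precision-weighted average of μ₀ and x̄.
Σxᵢ = 31.34 + 32.90 + 30.73 + 31.73 + 30.78 = 157.48, so n·x̄ = 157.48.
σ₀² = 3.93² = 15.4449, σ² = 1.20² = 1.44; σ² + n·σ₀² = 1.44 + 5·15.4449 = 78.6645.
Posterior mean = (μ₀/σ₀² + n·x̄/σ²)/(1/σ₀² + n/σ²) = (σ²·μ₀ + σ₀²·n·x̄)/(σ² + n·σ₀²) = (1.44·32.45 + 15.4449·157.48)/78.6645 = 2478.990852/78.6645 = 31.5135.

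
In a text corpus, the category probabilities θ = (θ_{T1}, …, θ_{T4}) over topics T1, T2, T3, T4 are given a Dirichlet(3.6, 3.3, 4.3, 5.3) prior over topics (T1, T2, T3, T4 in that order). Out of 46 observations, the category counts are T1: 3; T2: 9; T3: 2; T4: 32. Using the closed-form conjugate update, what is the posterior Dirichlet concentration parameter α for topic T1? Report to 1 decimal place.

6.6

The Dirichlet prior is conjugate to the Multinomial likelihood: each posterior αⱼ = prior αⱼ + observed count nⱼ.
Posterior concentration: (6.6, 12.3, 6.3, 37.3), total = 62.5.
α_{T1} = 3.6 + 3 = 6.6.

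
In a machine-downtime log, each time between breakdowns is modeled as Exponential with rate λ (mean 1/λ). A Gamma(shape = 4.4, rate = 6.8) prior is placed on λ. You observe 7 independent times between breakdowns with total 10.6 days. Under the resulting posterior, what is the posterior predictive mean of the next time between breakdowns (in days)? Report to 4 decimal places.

1.6731

With a Gamma(shape α, rate β) prior on the exponential rate λ, the posterior after n observations with total T = Σxᵢ is Gamma(α+n, β+T).
Posterior: Gamma(4.4+7, 6.8+10.6) = Gamma(11.4, 17.4).
The predictive distribution for the next observation is Lomax; its mean is β/(α−1) = 17.4/10.4 = 1.6731.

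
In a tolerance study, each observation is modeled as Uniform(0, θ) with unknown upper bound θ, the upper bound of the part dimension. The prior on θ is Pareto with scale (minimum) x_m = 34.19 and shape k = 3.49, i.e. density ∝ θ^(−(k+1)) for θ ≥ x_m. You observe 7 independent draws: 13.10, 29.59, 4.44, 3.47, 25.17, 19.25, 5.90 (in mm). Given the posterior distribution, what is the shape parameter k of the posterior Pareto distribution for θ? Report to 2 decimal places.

10.49

A Pareto(scale x_m, shape k) prior on the upper bound θ of Uniform(0, θ) is conjugate: posterior is Pareto(max(x_m, max xᵢ), k + n).
Sample maximum = 29.59; prior scale x_m = 34.19 → posterior scale = max = 34.19.
Posterior shape = 3.49 + 7 = 10.49.
Posterior shape k = 10.49.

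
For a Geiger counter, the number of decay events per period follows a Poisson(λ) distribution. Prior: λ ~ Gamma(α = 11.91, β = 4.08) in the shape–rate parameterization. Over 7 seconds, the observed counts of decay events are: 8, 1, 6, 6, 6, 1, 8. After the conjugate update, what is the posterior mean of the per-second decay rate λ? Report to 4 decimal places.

With a Gamma(shape α, rate β) prior, the Poisson likelihood is conjugate: the posterior is Gamma(α + ΣXᵢ, β + n).
Sum of counts S = 36 over n = 7 seconds.
Posterior: Gamma(α+S, β+n) = Gamma(11.91+36, 4.08+7) = Gamma(47.91, 11.08).
Posterior mean = α/β = 47.91/11.08 = 4.3240.

4.3240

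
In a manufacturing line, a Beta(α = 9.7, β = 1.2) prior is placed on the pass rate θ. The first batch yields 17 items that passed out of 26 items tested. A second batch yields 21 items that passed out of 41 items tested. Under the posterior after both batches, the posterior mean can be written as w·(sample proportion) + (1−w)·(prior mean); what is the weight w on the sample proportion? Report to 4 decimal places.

The Beta prior is conjugate to a Binomial/Bernoulli likelihood; the update adds successes to α and failures to β.
Total number of items tested: n = 26 + 41 = 67.
Posterior mean = (α₀+k)/(α₀+β₀+n) = [n/(α₀+β₀+n)]·(k/n) + [(α₀+β₀)/(α₀+β₀+n)]·α₀/(α₀+β₀), so only n and the prior enter the weight.
The weight on the data is w = n/(α₀+β₀+n) = 67/(9.7+1.2+67) = 67/77.9 = 0.8601.

0.8601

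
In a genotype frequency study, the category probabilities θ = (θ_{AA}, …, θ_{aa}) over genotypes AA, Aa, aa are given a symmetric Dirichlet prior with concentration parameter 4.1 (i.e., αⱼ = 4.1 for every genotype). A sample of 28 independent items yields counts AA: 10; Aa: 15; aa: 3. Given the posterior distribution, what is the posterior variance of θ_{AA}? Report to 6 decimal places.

0.005508

The Dirichlet prior is conjugate to the Multinomial likelihood: each posterior αⱼ = prior αⱼ + observed count nⱼ.
Posterior concentration: (14.1, 19.1, 7.1), total = 40.3.
Var[θ_j] = α_j(Σα−α_j)/((Σα)²(Σα+1)) = 14.1·26.2/(40.3²·41.3) = 0.005508.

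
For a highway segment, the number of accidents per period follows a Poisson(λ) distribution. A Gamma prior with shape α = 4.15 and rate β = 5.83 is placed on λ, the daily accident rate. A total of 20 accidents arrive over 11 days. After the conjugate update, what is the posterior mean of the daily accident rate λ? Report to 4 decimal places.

With a Gamma(shape α, rate β) prior, the Poisson likelihood is conjugate: the posterior is Gamma(α + ΣXᵢ, β + n).
Posterior: Gamma(α+S, β+n) = Gamma(4.15+20, 5.83+11) = Gamma(24.15, 16.83).
Posterior mean = α/β = 24.15/16.83 = 1.4349.

1.4349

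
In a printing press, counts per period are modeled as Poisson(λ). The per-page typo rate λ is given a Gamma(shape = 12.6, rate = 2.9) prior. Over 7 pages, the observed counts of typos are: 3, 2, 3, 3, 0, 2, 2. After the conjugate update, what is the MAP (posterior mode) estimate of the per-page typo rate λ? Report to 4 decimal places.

With a Gamma(shape α, rate β) prior, the Poisson likelihood is conjugate: the posterior is Gamma(α + ΣXᵢ, β + n).
Sum of counts S = 15 over n = 7 pages.
Posterior: Gamma(α+S, β+n) = Gamma(12.6+15, 2.9+7) = Gamma(27.6, 9.9).
Mode of Gamma(α,β) for α≥1 is (α−1)/β = 26.6/9.9 = 2.6869.

2.6869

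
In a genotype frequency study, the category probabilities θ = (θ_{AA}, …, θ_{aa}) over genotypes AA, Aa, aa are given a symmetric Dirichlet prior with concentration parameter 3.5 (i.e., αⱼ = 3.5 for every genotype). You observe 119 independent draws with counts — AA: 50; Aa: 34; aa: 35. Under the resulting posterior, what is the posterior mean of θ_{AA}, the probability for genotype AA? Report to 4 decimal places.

0.4131

The Dirichlet prior is conjugate to the Multinomial likelihood: each posterior αⱼ = prior αⱼ + observed count nⱼ.
Posterior concentration: (53.5, 37.5, 38.5), total = 129.5.
E[θ_{AA}|data] = α_{AA}/Σα = 53.5/129.5 = 0.4131.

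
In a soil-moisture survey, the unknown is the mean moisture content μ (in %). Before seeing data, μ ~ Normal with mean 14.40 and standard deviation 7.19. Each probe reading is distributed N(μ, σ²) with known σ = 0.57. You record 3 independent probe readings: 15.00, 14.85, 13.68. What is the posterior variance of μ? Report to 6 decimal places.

For Normal data with known variance σ², a Normal(μ₀, σ₀²) prior on μ is conjugate. Posterior precision = 1/σ₀² + n/σ²; posterior mean is the precision-weighted average of μ₀ and x̄.
σ₀² = 7.19² = 51.6961, σ² = 0.57² = 0.3249; σ² + n·σ₀² = 0.3249 + 3·51.6961 = 155.4132.
Posterior precision = 1/σ₀² + n/σ² = 1/51.6961 + 3/0.3249 = (σ² + n·σ₀²)/(σ₀²σ²) = 155.4132/(51.6961·0.3249); posterior variance σₙ² = σ₀²σ²/(σ² + n·σ₀²) = 51.6961·0.3249/155.4132 = 0.108074.

0.108074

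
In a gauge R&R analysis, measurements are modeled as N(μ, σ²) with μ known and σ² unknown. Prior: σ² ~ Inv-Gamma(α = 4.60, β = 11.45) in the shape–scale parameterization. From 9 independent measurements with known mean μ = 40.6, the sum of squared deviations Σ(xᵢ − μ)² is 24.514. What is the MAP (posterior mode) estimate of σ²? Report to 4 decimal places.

2.3472

With known mean μ and an Inverse-Gamma(α, β) prior on σ², the Normal likelihood is conjugate: posterior is Inv-Gamma(α + n/2, β + Σ(xᵢ−μ)²/2).
Posterior: Inv-Gamma(4.60 + 9/2, 11.45 + 24.514/2) = Inv-Gamma(9.10, 23.7070).
Mode = β/(α+1) = 23.7070/10.10 = 2.3472.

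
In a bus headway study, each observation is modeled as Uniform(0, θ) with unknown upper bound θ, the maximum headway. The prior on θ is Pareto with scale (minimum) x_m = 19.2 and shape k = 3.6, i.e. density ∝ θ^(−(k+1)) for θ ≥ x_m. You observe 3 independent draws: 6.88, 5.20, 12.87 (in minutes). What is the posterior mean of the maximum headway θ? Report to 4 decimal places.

22.6286

A Pareto(scale x_m, shape k) prior on the upper bound θ of Uniform(0, θ) is conjugate: posterior is Pareto(max(x_m, max xᵢ), k + n).
Sample maximum = 12.87; prior scale x_m = 19.2 → posterior scale = max = 19.20.
Posterior shape = 3.6 + 3 = 6.6.
E[θ|data] = k·x_m/(k−1) = 6.6·19.20/5.6 = 22.6286.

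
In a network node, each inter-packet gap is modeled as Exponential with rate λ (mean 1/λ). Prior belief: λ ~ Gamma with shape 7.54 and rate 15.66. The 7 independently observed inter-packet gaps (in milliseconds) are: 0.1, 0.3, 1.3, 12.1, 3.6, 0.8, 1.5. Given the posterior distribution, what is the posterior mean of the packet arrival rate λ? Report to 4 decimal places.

With a Gamma(shape α, rate β) prior on the exponential rate λ, the posterior after n observations with total T = Σxᵢ is Gamma(α+n, β+T).
Sum of observations T = 19.7 milliseconds; n = 7.
Posterior: Gamma(7.54+7, 15.66+19.7) = Gamma(14.54, 35.36).
Posterior mean of λ = α/β = 14.54/35.36 = 0.4112.

0.4112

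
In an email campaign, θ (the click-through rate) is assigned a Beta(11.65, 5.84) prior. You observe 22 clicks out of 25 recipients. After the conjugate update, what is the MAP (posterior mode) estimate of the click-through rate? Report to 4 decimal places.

The Beta prior is conjugate to a Binomial/Bernoulli likelihood; the update adds successes to α and failures to β.
Posterior: Beta(α+k, β+n−k) = Beta(11.65+22, 5.84+3) = Beta(33.65, 8.84).
Mode of Beta(a,b) for a,b>1 is (a−1)/(a+b−2) = 32.65/40.49 = 0.8064.

0.8064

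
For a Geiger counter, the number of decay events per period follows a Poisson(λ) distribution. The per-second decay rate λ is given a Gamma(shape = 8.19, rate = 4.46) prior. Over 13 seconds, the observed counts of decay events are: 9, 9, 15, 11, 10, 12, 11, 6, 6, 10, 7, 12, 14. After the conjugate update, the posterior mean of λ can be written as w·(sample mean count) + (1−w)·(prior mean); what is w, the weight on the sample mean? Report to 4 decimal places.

With a Gamma(shape α, rate β) prior, the Poisson likelihood is conjugate: the posterior is Gamma(α + ΣXᵢ, β + n).
Posterior mean = (α₀+S)/(β₀+n) = [n/(β₀+n)]·(S/n) + [β₀/(β₀+n)]·(α₀/β₀), so only n and β₀ enter the weight.
Weight on data w = n/(β₀+n) = 13/(4.46+13) = 13/17.46 = 0.7446.

0.7446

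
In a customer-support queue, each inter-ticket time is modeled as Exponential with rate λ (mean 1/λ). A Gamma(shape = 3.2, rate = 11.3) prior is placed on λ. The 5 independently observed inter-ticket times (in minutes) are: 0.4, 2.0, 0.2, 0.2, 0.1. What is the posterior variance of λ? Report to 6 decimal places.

With a Gamma(shape α, rate β) prior on the exponential rate λ, the posterior after n observations with total T = Σxᵢ is Gamma(α+n, β+T).
Sum of observations T = 2.9 minutes; n = 5.
Posterior: Gamma(3.2+5, 11.3+2.9) = Gamma(8.2, 14.2).
Var = α/β² = 0.040667.

0.040667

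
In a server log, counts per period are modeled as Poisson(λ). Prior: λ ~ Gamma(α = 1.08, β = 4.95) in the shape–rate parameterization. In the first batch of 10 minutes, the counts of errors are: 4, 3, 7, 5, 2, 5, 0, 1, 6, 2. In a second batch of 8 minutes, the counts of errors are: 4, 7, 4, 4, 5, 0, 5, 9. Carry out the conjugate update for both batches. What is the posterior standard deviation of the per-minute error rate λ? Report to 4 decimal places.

0.3750

With a Gamma(shape α, rate β) prior, the Poisson likelihood is conjugate: the posterior is Gamma(α + ΣXᵢ, β + n).
Batch 1: sum of counts S = 35 over n = 10 minutes.
After batch 1: Gamma(α+S, β+n) = Gamma(1.08+35, 4.95+10) = Gamma(36.08, 14.95).
Batch 2: sum of counts S = 38 over n = 8 minutes.
After batch 2: Gamma(α+S, β+n) = Gamma(36.08+38, 14.95+8) = Gamma(74.08, 22.95).
SD = √α/β = √74.08/22.95 = 0.3750.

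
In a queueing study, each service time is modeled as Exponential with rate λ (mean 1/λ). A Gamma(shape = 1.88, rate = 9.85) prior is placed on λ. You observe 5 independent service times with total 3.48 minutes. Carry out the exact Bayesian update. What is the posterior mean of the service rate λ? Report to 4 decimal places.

With a Gamma(shape α, rate β) prior on the exponential rate λ, the posterior after n observations with total T = Σxᵢ is Gamma(α+n, β+T).
Posterior: Gamma(1.88+5, 9.85+3.48) = Gamma(6.88, 13.33).
Posterior mean of λ = α/β = 6.88/13.33 = 0.5161.

0.5161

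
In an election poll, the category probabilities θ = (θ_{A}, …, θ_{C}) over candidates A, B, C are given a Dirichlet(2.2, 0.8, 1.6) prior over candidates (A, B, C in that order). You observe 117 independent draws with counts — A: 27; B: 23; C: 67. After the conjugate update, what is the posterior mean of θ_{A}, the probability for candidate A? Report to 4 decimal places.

0.2401

The Dirichlet prior is conjugate to the Multinomial likelihood: each posterior αⱼ = prior αⱼ + observed count nⱼ.
Posterior concentration: (29.2, 23.8, 68.6), total = 121.6.
E[θ_{A}|data] = α_{A}/Σα = 29.2/121.6 = 0.2401.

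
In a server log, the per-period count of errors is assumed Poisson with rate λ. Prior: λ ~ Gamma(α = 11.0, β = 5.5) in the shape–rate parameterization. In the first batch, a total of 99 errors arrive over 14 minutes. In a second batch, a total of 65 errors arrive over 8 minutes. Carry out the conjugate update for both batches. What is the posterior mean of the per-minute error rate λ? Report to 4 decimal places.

6.3636

With a Gamma(shape α, rate β) prior, the Poisson likelihood is conjugate: the posterior is Gamma(α + ΣXᵢ, β + n).
After batch 1: Gamma(α+S, β+n) = Gamma(11.0+99, 5.5+14) = Gamma(110.0, 19.5).
After batch 2: Gamma(α+S, β+n) = Gamma(110.0+65, 19.5+8) = Gamma(175.0, 27.5).
Posterior mean = α/β = 175.0/27.5 = 6.3636.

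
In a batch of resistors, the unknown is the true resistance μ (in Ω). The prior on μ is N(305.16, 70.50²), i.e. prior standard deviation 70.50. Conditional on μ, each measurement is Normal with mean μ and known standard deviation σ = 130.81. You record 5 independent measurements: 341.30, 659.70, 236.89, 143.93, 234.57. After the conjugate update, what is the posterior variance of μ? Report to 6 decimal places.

2026.743122

For Normal data with known variance σ², a Normal(μ₀, σ₀²) prior on μ is conjugate. Posterior precision = 1/σ₀² + n/σ²; posterior mean is the precision-weighted average of μ₀ and x̄.
σ₀² = 70.50² = 4970.25, σ² = 130.81² = 17111.2561; σ² + n·σ₀² = 17111.2561 + 5·4970.25 = 41962.5061.
Posterior precision = 1/σ₀² + n/σ² = 1/4970.25 + 5/17111.2561 = (σ² + n·σ₀²)/(σ₀²σ²) = 41962.5061/(4970.25·17111.2561); posterior variance σₙ² = σ₀²σ²/(σ² + n·σ₀²) = 4970.25·17111.2561/41962.5061 = 2026.743122.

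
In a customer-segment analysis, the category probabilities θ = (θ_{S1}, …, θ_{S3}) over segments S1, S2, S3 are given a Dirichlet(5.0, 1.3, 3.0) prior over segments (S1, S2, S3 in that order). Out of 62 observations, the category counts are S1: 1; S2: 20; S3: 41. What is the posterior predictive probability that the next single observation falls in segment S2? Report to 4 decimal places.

The Dirichlet prior is conjugate to the Multinomial likelihood: each posterior αⱼ = prior αⱼ + observed count nⱼ.
Posterior concentration: (6.0, 21.3, 44.0), total = 71.3.
P(next = S2 | data) = α_{S2}/Σα = 0.2987.

0.2987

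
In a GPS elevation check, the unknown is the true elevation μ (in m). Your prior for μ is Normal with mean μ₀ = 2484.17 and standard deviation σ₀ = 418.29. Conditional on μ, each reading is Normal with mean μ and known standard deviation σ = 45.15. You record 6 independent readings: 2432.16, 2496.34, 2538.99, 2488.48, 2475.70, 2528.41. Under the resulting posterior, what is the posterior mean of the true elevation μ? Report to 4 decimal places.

2493.3289

For Normal data with known variance σ², a Normal(μ₀, σ₀²) prior on μ is conjugate. Posterior precision = 1/σ₀² + n/σ²; posterior mean is the precision-weighted average of μ₀ and x̄.
Σxᵢ = 2432.16 + 2496.34 + 2538.99 + 2488.48 + 2475.70 + 2528.41 = 14960.08, so n·x̄ = 14960.08.
σ₀² = 418.29² = 174966.5241, σ² = 45.15² = 2038.5225; σ² + n·σ₀² = 2038.5225 + 6·174966.5241 = 1051837.6671.
Posterior mean = (μ₀/σ₀² + n·x̄/σ²)/(1/σ₀² + n/σ²) = (σ²·μ₀ + σ₀²·n·x̄)/(σ² + n·σ₀²) = (2038.5225·2484.17 + 174966.5241·14960.08)/1051837.6671 = 2622577234.296753/1051837.6671 = 2493.3289.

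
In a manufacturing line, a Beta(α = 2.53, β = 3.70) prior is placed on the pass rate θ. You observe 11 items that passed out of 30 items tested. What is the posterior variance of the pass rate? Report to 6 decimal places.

0.006285

The Beta prior is conjugate to a Binomial/Bernoulli likelihood; the update adds successes to α and failures to β.
Posterior: Beta(α+k, β+n−k) = Beta(2.53+11, 3.70+19) = Beta(13.53, 22.70).
Var = αβ/((α+β)²(α+β+1)) = 13.53·22.70/(36.23²·37.23) = 0.006285.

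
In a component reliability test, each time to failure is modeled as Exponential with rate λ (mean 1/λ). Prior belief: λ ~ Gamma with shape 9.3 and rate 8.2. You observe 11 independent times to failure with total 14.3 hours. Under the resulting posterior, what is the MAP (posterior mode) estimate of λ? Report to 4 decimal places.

With a Gamma(shape α, rate β) prior on the exponential rate λ, the posterior after n observations with total T = Σxᵢ is Gamma(α+n, β+T).
Posterior: Gamma(9.3+11, 8.2+14.3) = Gamma(20.3, 22.5).
Mode = (α−1)/β = 0.8578.

0.8578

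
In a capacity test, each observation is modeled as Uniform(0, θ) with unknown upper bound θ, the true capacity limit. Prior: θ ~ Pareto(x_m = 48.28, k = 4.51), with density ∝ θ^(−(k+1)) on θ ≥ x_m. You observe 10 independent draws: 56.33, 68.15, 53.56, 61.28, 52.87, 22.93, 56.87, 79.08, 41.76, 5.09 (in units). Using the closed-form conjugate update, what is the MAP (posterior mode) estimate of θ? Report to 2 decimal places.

A Pareto(scale x_m, shape k) prior on the upper bound θ of Uniform(0, θ) is conjugate: posterior is Pareto(max(x_m, max xᵢ), k + n).
Sample maximum = 79.08; prior scale x_m = 48.28 → posterior scale = max = 79.08.
Posterior shape = 4.51 + 10 = 14.51.
The Pareto density is decreasing on [x_m, ∞), so the mode is x_m = 79.08.

79.08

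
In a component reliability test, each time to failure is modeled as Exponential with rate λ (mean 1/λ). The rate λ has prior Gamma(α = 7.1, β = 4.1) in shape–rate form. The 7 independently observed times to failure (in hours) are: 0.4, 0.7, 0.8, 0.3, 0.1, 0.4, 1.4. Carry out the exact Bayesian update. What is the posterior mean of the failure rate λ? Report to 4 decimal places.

1.7195

With a Gamma(shape α, rate β) prior on the exponential rate λ, the posterior after n observations with total T = Σxᵢ is Gamma(α+n, β+T).
Sum of observations T = 4.1 hours; n = 7.
Posterior: Gamma(7.1+7, 4.1+4.1) = Gamma(14.1, 8.2).
Posterior mean of λ = α/β = 14.1/8.2 = 1.7195.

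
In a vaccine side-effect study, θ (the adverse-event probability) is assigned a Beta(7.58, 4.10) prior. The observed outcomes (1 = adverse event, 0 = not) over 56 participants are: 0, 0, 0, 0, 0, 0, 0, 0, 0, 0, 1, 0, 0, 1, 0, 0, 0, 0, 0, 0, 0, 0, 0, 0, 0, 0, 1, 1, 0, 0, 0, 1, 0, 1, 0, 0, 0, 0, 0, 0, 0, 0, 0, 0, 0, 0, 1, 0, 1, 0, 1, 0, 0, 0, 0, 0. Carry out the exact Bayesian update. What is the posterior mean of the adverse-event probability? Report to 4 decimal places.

The Beta prior is conjugate to a Binomial/Bernoulli likelihood; the update adds successes to α and failures to β.
Posterior: Beta(α+k, β+n−k) = Beta(7.58+9, 4.10+47) = Beta(16.58, 51.10).
Posterior mean = α/(α+β) = 16.58/67.68 = 0.2450.

0.2450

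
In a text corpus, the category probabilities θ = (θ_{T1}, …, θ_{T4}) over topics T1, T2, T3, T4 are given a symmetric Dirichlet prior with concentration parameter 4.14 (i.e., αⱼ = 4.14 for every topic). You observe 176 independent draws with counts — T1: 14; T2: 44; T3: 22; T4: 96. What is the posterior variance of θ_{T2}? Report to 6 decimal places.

0.000969

The Dirichlet prior is conjugate to the Multinomial likelihood: each posterior αⱼ = prior αⱼ + observed count nⱼ.
Posterior concentration: (18.14, 48.14, 26.14, 100.14), total = 192.56.
Var[θ_j] = α_j(Σα−α_j)/((Σα)²(Σα+1)) = 48.14·144.42/(192.56²·193.56) = 0.000969.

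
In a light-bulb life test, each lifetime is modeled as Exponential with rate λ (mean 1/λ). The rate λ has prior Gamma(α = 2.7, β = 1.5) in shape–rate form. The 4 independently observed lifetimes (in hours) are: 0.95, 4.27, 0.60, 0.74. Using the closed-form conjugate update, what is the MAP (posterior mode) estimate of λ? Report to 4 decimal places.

With a Gamma(shape α, rate β) prior on the exponential rate λ, the posterior after n observations with total T = Σxᵢ is Gamma(α+n, β+T).
Sum of observations T = 6.56 hours; n = 4.
Posterior: Gamma(2.7+4, 1.5+6.56) = Gamma(6.7, 8.06).
Mode = (α−1)/β = 0.7072.

0.7072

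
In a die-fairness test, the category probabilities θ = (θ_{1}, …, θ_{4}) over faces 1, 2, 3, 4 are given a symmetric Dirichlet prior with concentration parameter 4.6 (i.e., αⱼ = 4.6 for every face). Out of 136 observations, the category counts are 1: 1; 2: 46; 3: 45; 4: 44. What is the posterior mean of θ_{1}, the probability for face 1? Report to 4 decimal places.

The Dirichlet prior is conjugate to the Multinomial likelihood: each posterior αⱼ = prior αⱼ + observed count nⱼ.
Posterior concentration: (5.6, 50.6, 49.6, 48.6), total = 154.4.
E[θ_{1}|data] = α_{1}/Σα = 5.6/154.4 = 0.0363.

0.0363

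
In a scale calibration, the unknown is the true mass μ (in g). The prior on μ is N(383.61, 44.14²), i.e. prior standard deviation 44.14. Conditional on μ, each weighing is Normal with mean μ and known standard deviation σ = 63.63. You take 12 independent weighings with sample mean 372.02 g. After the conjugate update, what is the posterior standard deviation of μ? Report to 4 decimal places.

For Normal data with known variance σ², a Normal(μ₀, σ₀²) prior on μ is conjugate. Posterior precision = 1/σ₀² + n/σ²; posterior mean is the precision-weighted average of μ₀ and x̄.
σ₀² = 44.14² = 1948.3396, σ² = 63.63² = 4048.7769; σ² + n·σ₀² = 4048.7769 + 12·1948.3396 = 27428.8521.
Posterior precision = 1/σ₀² + n/σ² = 1/1948.3396 + 12/4048.7769 = (σ² + n·σ₀²)/(σ₀²σ²) = 27428.8521/(1948.3396·4048.7769); posterior variance σₙ² = σ₀²σ²/(σ² + n·σ₀²) = 1948.3396·4048.7769/27428.8521 = 287.594695.
Posterior SD = √σₙ² = √(1948.3396·4048.7769/27428.8521) = 16.9586.

16.9586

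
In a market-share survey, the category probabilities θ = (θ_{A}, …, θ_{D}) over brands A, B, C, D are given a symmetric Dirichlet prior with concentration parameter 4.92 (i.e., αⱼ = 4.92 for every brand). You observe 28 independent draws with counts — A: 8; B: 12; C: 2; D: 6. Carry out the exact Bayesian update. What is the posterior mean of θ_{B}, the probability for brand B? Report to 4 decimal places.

The Dirichlet prior is conjugate to the Multinomial likelihood: each posterior αⱼ = prior αⱼ + observed count nⱼ.
Posterior concentration: (12.92, 16.92, 6.92, 10.92), total = 47.68.
E[θ_{B}|data] = α_{B}/Σα = 16.92/47.68 = 0.3549.

0.3549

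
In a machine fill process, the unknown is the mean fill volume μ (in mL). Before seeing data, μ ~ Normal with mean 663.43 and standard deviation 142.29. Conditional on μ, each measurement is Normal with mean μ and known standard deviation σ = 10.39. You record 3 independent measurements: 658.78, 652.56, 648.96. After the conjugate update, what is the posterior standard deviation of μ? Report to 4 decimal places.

For Normal data with known variance σ², a Normal(μ₀, σ₀²) prior on μ is conjugate. Posterior precision = 1/σ₀² + n/σ²; posterior mean is the precision-weighted average of μ₀ and x̄.
σ₀² = 142.29² = 20246.4441, σ² = 10.39² = 107.9521; σ² + n·σ₀² = 107.9521 + 3·20246.4441 = 60847.2844.
Posterior precision = 1/σ₀² + n/σ² = 1/20246.4441 + 3/107.9521 = (σ² + n·σ₀²)/(σ₀²σ²) = 60847.2844/(20246.4441·107.9521); posterior variance σₙ² = σ₀²σ²/(σ² + n·σ₀²) = 20246.4441·107.9521/60847.2844 = 35.920192.
Posterior SD = √σₙ² = √(20246.4441·107.9521/60847.2844) = 5.9933.

5.9933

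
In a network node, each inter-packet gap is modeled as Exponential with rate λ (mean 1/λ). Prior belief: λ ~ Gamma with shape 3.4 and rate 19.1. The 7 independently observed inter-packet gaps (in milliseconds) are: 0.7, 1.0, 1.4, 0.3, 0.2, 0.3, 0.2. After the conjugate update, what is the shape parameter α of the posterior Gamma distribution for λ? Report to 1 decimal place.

10.4

With a Gamma(shape α, rate β) prior on the exponential rate λ, the posterior after n observations with total T = Σxᵢ is Gamma(α+n, β+T).
Sum of observations T = 4.1 milliseconds; n = 7.
Posterior: Gamma(3.4+7, 19.1+4.1) = Gamma(10.4, 23.2).
Posterior α = 10.4.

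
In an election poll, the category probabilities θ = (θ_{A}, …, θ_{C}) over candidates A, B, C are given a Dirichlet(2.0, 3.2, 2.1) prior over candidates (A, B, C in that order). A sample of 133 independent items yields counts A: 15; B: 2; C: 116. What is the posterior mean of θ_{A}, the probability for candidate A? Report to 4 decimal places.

The Dirichlet prior is conjugate to the Multinomial likelihood: each posterior αⱼ = prior αⱼ + observed count nⱼ.
Posterior concentration: (17.0, 5.2, 118.1), total = 140.3.
E[θ_{A}|data] = α_{A}/Σα = 17.0/140.3 = 0.1212.

0.1212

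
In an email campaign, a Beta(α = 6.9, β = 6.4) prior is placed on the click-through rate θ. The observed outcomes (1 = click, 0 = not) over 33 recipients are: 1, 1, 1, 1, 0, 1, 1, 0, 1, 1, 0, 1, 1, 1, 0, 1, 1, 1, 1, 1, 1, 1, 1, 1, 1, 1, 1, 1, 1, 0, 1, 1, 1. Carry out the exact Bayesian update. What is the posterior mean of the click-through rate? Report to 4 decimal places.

0.7538

The Beta prior is conjugate to a Binomial/Bernoulli likelihood; the update adds successes to α and failures to β.
Posterior: Beta(α+k, β+n−k) = Beta(6.9+28, 6.4+5) = Beta(34.9, 11.4).
Posterior mean = α/(α+β) = 34.9/46.3 = 0.7538.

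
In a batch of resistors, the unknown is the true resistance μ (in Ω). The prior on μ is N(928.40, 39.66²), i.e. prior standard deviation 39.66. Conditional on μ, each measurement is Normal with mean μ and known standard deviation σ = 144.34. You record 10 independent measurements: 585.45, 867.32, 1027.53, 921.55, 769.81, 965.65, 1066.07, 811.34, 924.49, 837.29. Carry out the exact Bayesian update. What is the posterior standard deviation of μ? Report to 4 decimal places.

29.9376

For Normal data with known variance σ², a Normal(μ₀, σ₀²) prior on μ is conjugate. Posterior precision = 1/σ₀² + n/σ²; posterior mean is the precision-weighted average of μ₀ and x̄.
σ₀² = 39.66² = 1572.9156, σ² = 144.34² = 20834.0356; σ² + n·σ₀² = 20834.0356 + 10·1572.9156 = 36563.1916.
Posterior precision = 1/σ₀² + n/σ² = 1/1572.9156 + 10/20834.0356 = (σ² + n·σ₀²)/(σ₀²σ²) = 36563.1916/(1572.9156·20834.0356); posterior variance σₙ² = σ₀²σ²/(σ² + n·σ₀²) = 1572.9156·20834.0356/36563.1916 = 896.261463.
Posterior SD = √σₙ² = √(1572.9156·20834.0356/36563.1916) = 29.9376.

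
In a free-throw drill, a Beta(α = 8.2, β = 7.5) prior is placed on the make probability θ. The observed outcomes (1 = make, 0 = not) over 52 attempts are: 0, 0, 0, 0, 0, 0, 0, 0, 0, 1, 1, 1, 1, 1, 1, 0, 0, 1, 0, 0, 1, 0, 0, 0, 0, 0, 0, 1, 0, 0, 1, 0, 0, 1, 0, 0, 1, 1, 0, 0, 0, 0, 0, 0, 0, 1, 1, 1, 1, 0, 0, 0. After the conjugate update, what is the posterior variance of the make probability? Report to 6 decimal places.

The Beta prior is conjugate to a Binomial/Bernoulli likelihood; the update adds successes to α and failures to β.
Posterior: Beta(α+k, β+n−k) = Beta(8.2+17, 7.5+35) = Beta(25.2, 42.5).
Var = αβ/((α+β)²(α+β+1)) = 25.2·42.5/(67.7²·68.7) = 0.003401.

0.003401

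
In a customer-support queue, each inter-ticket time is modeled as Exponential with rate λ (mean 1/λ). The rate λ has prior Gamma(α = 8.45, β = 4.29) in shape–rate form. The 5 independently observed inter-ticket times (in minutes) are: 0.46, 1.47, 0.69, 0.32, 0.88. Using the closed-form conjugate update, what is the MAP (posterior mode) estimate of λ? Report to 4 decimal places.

With a Gamma(shape α, rate β) prior on the exponential rate λ, the posterior after n observations with total T = Σxᵢ is Gamma(α+n, β+T).
Sum of observations T = 3.82 minutes; n = 5.
Posterior: Gamma(8.45+5, 4.29+3.82) = Gamma(13.45, 8.11).
Mode = (α−1)/β = 1.5351.

1.5351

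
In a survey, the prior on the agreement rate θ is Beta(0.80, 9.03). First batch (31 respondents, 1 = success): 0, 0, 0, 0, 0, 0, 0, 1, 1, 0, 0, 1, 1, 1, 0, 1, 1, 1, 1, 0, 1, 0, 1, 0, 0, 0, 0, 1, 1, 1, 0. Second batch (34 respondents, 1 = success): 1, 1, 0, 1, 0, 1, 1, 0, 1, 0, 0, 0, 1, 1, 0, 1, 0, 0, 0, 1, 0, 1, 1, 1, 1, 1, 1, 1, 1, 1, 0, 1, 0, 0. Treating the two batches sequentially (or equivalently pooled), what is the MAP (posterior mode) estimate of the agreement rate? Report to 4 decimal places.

0.4641

The Beta prior is conjugate to a Binomial/Bernoulli likelihood; the update adds successes to α and failures to β.
After batch 1: Beta(0.80+14, 9.03+17) = Beta(14.80, 26.03).
After batch 2: Beta(14.80+20, 26.03+14) = Beta(34.80, 40.03).
Mode of Beta(a,b) for a,b>1 is (a−1)/(a+b−2) = 33.80/72.83 = 0.4641.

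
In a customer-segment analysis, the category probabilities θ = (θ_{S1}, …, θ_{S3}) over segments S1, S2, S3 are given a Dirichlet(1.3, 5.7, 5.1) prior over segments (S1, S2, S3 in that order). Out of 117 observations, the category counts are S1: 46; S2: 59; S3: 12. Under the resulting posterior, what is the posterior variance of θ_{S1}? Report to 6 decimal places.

The Dirichlet prior is conjugate to the Multinomial likelihood: each posterior αⱼ = prior αⱼ + observed count nⱼ.
Posterior concentration: (47.3, 64.7, 17.1), total = 129.1.
Var[θ_j] = α_j(Σα−α_j)/((Σα)²(Σα+1)) = 47.3·81.8/(129.1²·130.1) = 0.001784.

0.001784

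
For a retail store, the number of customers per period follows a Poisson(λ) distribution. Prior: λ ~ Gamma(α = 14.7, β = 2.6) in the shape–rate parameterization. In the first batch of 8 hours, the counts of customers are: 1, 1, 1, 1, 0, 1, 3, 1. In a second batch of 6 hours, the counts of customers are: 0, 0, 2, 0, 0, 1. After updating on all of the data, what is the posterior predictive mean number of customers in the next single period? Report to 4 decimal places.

With a Gamma(shape α, rate β) prior, the Poisson likelihood is conjugate: the posterior is Gamma(α + ΣXᵢ, β + n).
Batch 1: sum of counts S = 9 over n = 8 hours.
After batch 1: Gamma(α+S, β+n) = Gamma(14.7+9, 2.6+8) = Gamma(23.7, 10.6).
Batch 2: sum of counts S = 3 over n = 6 hours.
After batch 2: Gamma(α+S, β+n) = Gamma(23.7+3, 10.6+6) = Gamma(26.7, 16.6).
The predictive distribution for one future period is NegBinom with mean α/β = 1.6084.

1.6084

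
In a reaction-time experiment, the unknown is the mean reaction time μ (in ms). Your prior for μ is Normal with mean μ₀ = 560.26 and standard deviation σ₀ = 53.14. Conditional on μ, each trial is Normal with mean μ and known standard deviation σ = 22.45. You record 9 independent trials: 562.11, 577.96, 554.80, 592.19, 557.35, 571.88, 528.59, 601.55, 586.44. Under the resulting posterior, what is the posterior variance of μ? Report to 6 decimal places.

For Normal data with known variance σ², a Normal(μ₀, σ₀²) prior on μ is conjugate. Posterior precision = 1/σ₀² + n/σ²; posterior mean is the precision-weighted average of μ₀ and x̄.
σ₀² = 53.14² = 2823.8596, σ² = 22.45² = 504.0025; σ² + n·σ₀² = 504.0025 + 9·2823.8596 = 25918.7389.
Posterior precision = 1/σ₀² + n/σ² = 1/2823.8596 + 9/504.0025 = (σ² + n·σ₀²)/(σ₀²σ²) = 25918.7389/(2823.8596·504.0025); posterior variance σₙ² = σ₀²σ²/(σ² + n·σ₀²) = 2823.8596·504.0025/25918.7389 = 54.911325.

54.911325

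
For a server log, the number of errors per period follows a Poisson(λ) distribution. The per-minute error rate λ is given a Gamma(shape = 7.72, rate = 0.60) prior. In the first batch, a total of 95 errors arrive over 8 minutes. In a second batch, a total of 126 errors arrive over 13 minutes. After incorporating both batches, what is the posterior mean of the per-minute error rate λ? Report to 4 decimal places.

With a Gamma(shape α, rate β) prior, the Poisson likelihood is conjugate: the posterior is Gamma(α + ΣXᵢ, β + n).
After batch 1: Gamma(α+S, β+n) = Gamma(7.72+95, 0.60+8) = Gamma(102.72, 8.60).
After batch 2: Gamma(α+S, β+n) = Gamma(102.72+126, 8.60+13) = Gamma(228.72, 21.60).
Posterior mean = α/β = 228.72/21.60 = 10.5889.

10.5889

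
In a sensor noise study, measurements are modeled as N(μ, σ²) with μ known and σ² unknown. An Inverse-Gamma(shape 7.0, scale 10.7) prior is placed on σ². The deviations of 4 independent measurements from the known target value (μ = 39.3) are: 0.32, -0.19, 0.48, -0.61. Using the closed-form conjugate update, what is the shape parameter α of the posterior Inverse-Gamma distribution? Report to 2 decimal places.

With known mean μ and an Inverse-Gamma(α, β) prior on σ², the Normal likelihood is conjugate: posterior is Inv-Gamma(α + n/2, β + Σ(xᵢ−μ)²/2).
Σ(xᵢ−μ)² = (0.32)² + (-0.19)² + (0.48)² + (-0.61)² = 0.7410.
Posterior: Inv-Gamma(7.0 + 4/2, 10.7 + 0.7410/2) = Inv-Gamma(9.00, 11.07050).
Posterior α = 9.00.

9.00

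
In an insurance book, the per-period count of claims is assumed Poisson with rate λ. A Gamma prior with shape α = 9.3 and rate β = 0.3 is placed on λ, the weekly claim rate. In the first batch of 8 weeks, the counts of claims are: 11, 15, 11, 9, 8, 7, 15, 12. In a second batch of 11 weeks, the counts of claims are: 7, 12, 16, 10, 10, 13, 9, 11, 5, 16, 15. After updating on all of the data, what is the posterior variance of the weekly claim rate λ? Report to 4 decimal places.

With a Gamma(shape α, rate β) prior, the Poisson likelihood is conjugate: the posterior is Gamma(α + ΣXᵢ, β + n).
Batch 1: sum of counts S = 88 over n = 8 weeks.
After batch 1: Gamma(α+S, β+n) = Gamma(9.3+88, 0.3+8) = Gamma(97.3, 8.3).
Batch 2: sum of counts S = 124 over n = 11 weeks.
After batch 2: Gamma(α+S, β+n) = Gamma(97.3+124, 8.3+11) = Gamma(221.3, 19.3).
Var = α/β² = 221.3/19.3² = 0.5941.

0.5941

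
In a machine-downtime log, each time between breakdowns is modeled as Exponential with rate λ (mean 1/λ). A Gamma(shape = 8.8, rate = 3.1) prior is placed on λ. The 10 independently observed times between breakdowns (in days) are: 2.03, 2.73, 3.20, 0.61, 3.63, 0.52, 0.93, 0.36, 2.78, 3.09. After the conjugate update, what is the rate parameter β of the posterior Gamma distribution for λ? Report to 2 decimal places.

With a Gamma(shape α, rate β) prior on the exponential rate λ, the posterior after n observations with total T = Σxᵢ is Gamma(α+n, β+T).
Sum of observations T = 19.88 days; n = 10.
Posterior: Gamma(8.8+10, 3.1+19.88) = Gamma(18.8, 22.98).
Posterior β = 22.98.

22.98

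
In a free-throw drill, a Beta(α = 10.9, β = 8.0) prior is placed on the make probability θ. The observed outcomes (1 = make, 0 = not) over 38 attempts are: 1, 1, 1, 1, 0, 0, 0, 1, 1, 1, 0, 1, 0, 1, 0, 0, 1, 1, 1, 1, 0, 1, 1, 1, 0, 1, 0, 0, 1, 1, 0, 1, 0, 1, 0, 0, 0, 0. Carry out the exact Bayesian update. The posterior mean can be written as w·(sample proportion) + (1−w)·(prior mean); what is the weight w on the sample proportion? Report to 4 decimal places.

The Beta prior is conjugate to a Binomial/Bernoulli likelihood; the update adds successes to α and failures to β.
Posterior mean = (α₀+k)/(α₀+β₀+n) = [n/(α₀+β₀+n)]·(k/n) + [(α₀+β₀)/(α₀+β₀+n)]·α₀/(α₀+β₀), so only n and the prior enter the weight.
The weight on the data is w = n/(α₀+β₀+n) = 38/(10.9+8.0+38) = 38/56.9 = 0.6678.

0.6678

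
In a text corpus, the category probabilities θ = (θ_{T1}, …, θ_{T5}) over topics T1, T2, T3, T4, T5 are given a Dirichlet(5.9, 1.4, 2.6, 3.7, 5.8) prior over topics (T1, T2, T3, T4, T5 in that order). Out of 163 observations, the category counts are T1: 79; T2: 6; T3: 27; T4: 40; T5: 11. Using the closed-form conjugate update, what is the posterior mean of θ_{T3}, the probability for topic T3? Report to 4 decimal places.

The Dirichlet prior is conjugate to the Multinomial likelihood: each posterior αⱼ = prior αⱼ + observed count nⱼ.
Posterior concentration: (84.9, 7.4, 29.6, 43.7, 16.8), total = 182.4.
E[θ_{T3}|data] = α_{T3}/Σα = 29.6/182.4 = 0.1623.

0.1623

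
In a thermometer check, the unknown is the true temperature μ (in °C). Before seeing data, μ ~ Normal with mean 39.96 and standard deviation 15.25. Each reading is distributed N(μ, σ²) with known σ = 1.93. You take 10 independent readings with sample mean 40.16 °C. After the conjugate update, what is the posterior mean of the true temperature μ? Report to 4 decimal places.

For Normal data with known variance σ², a Normal(μ₀, σ₀²) prior on μ is conjugate. Posterior precision = 1/σ₀² + n/σ²; posterior mean is the precision-weighted average of μ₀ and x̄.
n·x̄ = 10·40.16 = 401.6.
σ₀² = 15.25² = 232.5625, σ² = 1.93² = 3.7249; σ² + n·σ₀² = 3.7249 + 10·232.5625 = 2329.3499.
Posterior mean = (μ₀/σ₀² + n·x̄/σ²)/(1/σ₀² + n/σ²) = (σ²·μ₀ + σ₀²·n·x̄)/(σ² + n·σ₀²) = (3.7249·39.96 + 232.5625·401.6)/2329.3499 = 93545.947004/2329.3499 = 40.1597.

40.1597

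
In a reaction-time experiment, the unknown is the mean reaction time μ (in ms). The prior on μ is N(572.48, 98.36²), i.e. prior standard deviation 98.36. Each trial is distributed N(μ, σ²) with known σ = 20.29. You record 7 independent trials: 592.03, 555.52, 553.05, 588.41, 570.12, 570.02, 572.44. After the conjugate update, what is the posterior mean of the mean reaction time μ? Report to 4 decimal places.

For Normal data with known variance σ², a Normal(μ₀, σ₀²) prior on μ is conjugate. Posterior precision = 1/σ₀² + n/σ²; posterior mean is the precision-weighted average of μ₀ and x̄.
Σxᵢ = 592.03 + 555.52 + 553.05 + 588.41 + 570.12 + 570.02 + 572.44 = 4001.59, so n·x̄ = 4001.59.
σ₀² = 98.36² = 9674.6896, σ² = 20.29² = 411.6841; σ² + n·σ₀² = 411.6841 + 7·9674.6896 = 68134.5113.
Posterior mean = (μ₀/σ₀² + n·x̄/σ²)/(1/σ₀² + n/σ²) = (σ²·μ₀ + σ₀²·n·x̄)/(σ² + n·σ₀²) = (411.6841·572.48 + 9674.6896·4001.59)/68134.5113 = 38949822.070032/68134.5113 = 571.6607.

571.6607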